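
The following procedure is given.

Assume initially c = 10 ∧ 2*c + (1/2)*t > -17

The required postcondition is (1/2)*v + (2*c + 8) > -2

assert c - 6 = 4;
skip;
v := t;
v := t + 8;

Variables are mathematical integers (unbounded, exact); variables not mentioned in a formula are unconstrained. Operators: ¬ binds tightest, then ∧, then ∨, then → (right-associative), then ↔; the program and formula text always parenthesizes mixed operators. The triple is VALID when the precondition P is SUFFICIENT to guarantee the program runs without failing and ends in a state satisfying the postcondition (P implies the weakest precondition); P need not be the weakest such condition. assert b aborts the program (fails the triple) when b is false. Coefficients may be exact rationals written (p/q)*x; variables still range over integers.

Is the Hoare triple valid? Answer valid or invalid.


Working backward. After the program, the postcondition (1/2)*v + (2*c + 8) > -2 must hold; in canonical form it is 2*c + (1/2)*v > -10.
Before v := t + 8: 2*c + (1/2)*t > -14
Before v := t: 2*c + (1/2)*t > -14
Before skip: 2*c + (1/2)*t > -14
Before assert c - 6 = 4: c = 10 ∧ 2*c + (1/2)*t > -14
The weakest precondition is c = 10 ∧ 2*c + (1/2)*t > -14.
Check whether c = 10 ∧ 2*c + (1/2)*t > -17 implies it.
Countermodel: at the initial state c = 10, t = -73, the precondition holds but the weakest precondition fails.
Answer: invalid


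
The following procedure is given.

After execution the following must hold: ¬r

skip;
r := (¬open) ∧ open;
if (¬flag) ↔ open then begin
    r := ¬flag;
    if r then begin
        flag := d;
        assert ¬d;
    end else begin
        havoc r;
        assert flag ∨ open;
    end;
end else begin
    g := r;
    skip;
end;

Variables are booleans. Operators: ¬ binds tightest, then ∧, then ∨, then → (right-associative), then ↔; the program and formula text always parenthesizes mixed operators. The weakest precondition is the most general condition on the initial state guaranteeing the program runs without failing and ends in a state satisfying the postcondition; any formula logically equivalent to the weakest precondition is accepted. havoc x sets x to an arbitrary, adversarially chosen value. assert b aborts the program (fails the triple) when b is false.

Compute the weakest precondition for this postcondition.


Working backward. After the program, ¬r must hold.
Then branch requires ((¬flag) → ((¬d) ∧ flag)) ∧ (¬flag); else branch requires ¬r.
Before the if: (((¬flag) ↔ open) → (((¬flag) → ((¬d) ∧ flag)) ∧ (¬flag))) ∧ ((¬((¬flag) ↔ open)) → (¬r))
Before r := (¬open) ∧ open: ((¬flag) ↔ open) → (((¬flag) → ((¬d) ∧ flag)) ∧ (¬flag))
Before skip: ((¬flag) ↔ open) → (((¬flag) → ((¬d) ∧ flag)) ∧ (¬flag))
Answer: WP = ((¬flag) ↔ open) → (((¬flag) → ((¬d) ∧ flag)) ∧ (¬flag))


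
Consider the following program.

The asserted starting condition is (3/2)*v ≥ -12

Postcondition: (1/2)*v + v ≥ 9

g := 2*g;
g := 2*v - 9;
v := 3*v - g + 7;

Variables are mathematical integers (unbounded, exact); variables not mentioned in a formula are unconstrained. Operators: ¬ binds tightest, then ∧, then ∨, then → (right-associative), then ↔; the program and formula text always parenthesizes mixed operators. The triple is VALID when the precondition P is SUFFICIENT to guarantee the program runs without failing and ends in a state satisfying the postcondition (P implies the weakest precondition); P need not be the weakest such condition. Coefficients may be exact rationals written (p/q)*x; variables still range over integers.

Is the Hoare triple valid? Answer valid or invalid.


Working backward. After the program, the postcondition (1/2)*v + v ≥ 9 must hold; in canonical form it is (3/2)*v ≥ 9.
Before v := 3*v - g + 7: (9/2)*v ≥ (3/2)*g - 3/2
Before g := 2*v - 9: (3/2)*v ≥ -15
Before g := 2*g: (3/2)*v ≥ -15
The weakest precondition is (3/2)*v ≥ -15.
Check whether (3/2)*v ≥ -12 implies it.
Every state satisfying the precondition satisfies the weakest precondition: the implication holds.
Answer: valid


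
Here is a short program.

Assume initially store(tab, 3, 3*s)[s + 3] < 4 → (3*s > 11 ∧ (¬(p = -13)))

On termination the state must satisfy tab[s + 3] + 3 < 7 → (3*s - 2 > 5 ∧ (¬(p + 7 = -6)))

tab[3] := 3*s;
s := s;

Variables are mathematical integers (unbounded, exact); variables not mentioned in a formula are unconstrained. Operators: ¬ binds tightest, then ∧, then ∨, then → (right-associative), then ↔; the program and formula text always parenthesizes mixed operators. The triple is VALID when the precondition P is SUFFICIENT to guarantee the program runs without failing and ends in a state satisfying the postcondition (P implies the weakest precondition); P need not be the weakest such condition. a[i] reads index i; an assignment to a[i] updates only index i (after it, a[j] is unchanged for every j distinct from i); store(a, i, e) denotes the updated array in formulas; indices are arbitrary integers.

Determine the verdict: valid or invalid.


Working backward. After the program, the postcondition tab[s + 3] + 3 < 7 → (3*s - 2 > 5 ∧ (¬(p + 7 = -6))) must hold; in canonical form it is tab[s + 3] < 4 → (3*s > 7 ∧ (¬(p = -13))).
Before s := s: tab[s + 3] < 4 → (3*s > 7 ∧ (¬(p = -13)))
Before tab[3] := 3*s: store(tab, 3, 3*s)[s + 3] < 4 → (3*s > 7 ∧ (¬(p = -13)))
The weakest precondition is store(tab, 3, 3*s)[s + 3] < 4 → (3*s > 7 ∧ (¬(p = -13))).
Check whether store(tab, 3, 3*s)[s + 3] < 4 → (3*s > 11 ∧ (¬(p = -13))) implies it.
Every state satisfying the precondition satisfies the weakest precondition: the implication holds.
Answer: valid


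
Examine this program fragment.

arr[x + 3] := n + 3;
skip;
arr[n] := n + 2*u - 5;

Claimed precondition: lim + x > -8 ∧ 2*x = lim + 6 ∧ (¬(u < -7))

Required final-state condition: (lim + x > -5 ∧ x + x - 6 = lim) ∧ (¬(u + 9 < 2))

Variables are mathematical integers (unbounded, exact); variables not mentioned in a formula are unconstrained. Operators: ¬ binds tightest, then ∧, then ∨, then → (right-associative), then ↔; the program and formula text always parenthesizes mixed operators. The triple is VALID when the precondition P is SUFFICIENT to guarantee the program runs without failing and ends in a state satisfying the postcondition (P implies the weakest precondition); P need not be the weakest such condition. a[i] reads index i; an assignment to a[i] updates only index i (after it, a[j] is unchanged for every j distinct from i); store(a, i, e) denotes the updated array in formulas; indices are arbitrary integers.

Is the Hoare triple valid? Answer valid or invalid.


Working backward. After the program, the postcondition (lim + x > -5 ∧ x + x - 6 = lim) ∧ (¬(u + 9 < 2)) must hold; in canonical form it is lim + x > -5 ∧ 2*x = lim + 6 ∧ (¬(u < -7)).
Before arr[n] := n + 2*u - 5: lim + x > -5 ∧ 2*x = lim + 6 ∧ (¬(u < -7))
Before skip: lim + x > -5 ∧ 2*x = lim + 6 ∧ (¬(u < -7))
Before arr[x + 3] := n + 3: lim + x > -5 ∧ 2*x = lim + 6 ∧ (¬(u < -7))
The weakest precondition is lim + x > -5 ∧ 2*x = lim + 6 ∧ (¬(u < -7)).
Check whether lim + x > -8 ∧ 2*x = lim + 6 ∧ (¬(u < -7)) implies it.
Countermodel: at the initial state lim = -6, u = -7, x = 0, the precondition holds but the weakest precondition fails.
Answer: invalid


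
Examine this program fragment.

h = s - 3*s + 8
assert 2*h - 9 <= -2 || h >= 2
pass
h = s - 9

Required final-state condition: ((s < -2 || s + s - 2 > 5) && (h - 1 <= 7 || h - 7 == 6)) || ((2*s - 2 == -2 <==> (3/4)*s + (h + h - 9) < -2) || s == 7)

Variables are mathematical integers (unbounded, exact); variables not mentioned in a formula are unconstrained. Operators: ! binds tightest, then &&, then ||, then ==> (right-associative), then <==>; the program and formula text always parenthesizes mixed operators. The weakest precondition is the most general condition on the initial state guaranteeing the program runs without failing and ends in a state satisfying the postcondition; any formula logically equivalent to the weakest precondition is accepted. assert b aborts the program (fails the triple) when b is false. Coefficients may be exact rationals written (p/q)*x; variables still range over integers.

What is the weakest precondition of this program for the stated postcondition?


Working backward. After the program, the postcondition ((s < -2 || s + s - 2 > 5) && (h - 1 <= 7 || h - 7 == 6)) || ((2*s - 2 == -2 <==> (3/4)*s + (h + h - 9) < -2) || s == 7) must hold; in canonical form it is ((s < -2 || 2*s > 7) && (h <= 8 || h == 13)) || (2*s == 0 <==> 2*h + (3/4)*s < 7) || s == 7.
Before h := s - 9: ((s < -2 || 2*s > 7) && (s <= 17 || s == 22)) || (2*s == 0 <==> (11/4)*s < 25) || s == 7
Before skip: ((s < -2 || 2*s > 7) && (s <= 17 || s == 22)) || (2*s == 0 <==> (11/4)*s < 25) || s == 7
Before assert 2*h - 9 <= -2 || h >= 2: (2*h <= 7 || h >= 2) && (((s < -2 || 2*s > 7) && (s <= 17 || s == 22)) || (2*s == 0 <==> (11/4)*s < 25) || s == 7)
Before h := s - 3*s + 8: (4*s >= 9 || 2*s <= 6) && (((s < -2 || 2*s > 7) && (s <= 17 || s == 22)) || (2*s == 0 <==> (11/4)*s < 25) || s == 7)
Answer: WP = (4*s >= 9 || 2*s <= 6) && (((s < -2 || 2*s > 7) && (s <= 17 || s == 22)) || (2*s == 0 <==> (11/4)*s < 25) || s == 7)


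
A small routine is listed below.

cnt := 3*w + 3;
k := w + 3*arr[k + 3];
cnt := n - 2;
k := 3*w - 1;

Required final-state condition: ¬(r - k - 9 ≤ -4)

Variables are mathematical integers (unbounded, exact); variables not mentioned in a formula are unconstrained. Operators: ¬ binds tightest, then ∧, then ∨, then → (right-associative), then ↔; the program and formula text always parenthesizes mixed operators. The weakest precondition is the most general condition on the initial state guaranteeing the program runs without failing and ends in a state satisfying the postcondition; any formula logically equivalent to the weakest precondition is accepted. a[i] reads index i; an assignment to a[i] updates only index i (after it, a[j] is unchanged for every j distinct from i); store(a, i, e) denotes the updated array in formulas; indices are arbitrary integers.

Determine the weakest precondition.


Working backward. After the program, the postcondition ¬(r - k - 9 ≤ -4) must hold; in canonical form it is ¬(r ≤ k + 5).
Before k := 3*w - 1: ¬(r ≤ 3*w + 4)
Before cnt := n - 2: ¬(r ≤ 3*w + 4)
Before k := w + 3*arr[k + 3]: ¬(r ≤ 3*w + 4)
Before cnt := 3*w + 3: ¬(r ≤ 3*w + 4)
Answer: WP = ¬(r ≤ 3*w + 4)


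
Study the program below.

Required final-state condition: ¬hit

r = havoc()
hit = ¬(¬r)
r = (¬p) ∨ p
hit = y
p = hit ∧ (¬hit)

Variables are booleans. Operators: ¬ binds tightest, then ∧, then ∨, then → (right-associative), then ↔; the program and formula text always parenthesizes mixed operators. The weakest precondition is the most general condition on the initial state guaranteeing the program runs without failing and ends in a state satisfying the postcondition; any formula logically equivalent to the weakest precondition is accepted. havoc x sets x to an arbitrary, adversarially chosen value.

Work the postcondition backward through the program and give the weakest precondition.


Working backward. After the program, ¬hit must hold.
Before p := hit ∧ (¬hit): ¬hit
Before hit := y: ¬y
Before r := (¬p) ∨ p: ¬y
Before hit := ¬(¬r): ¬y
Before havoc r: ¬y
Answer: WP = ¬y


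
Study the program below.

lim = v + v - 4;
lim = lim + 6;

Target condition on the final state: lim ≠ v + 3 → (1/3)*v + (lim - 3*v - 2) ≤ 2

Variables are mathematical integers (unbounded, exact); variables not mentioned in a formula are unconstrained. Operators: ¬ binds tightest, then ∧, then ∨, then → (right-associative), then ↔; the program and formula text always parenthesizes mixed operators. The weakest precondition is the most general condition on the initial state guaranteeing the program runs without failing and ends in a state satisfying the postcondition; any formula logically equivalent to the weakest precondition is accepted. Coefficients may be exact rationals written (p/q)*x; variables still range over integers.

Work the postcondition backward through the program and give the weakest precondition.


Working backward. After the program, the postcondition lim ≠ v + 3 → (1/3)*v + (lim - 3*v - 2) ≤ 2 must hold; in canonical form it is lim ≠ v + 3 → lim ≤ (8/3)*v + 4.
Before lim := lim + 6: lim ≠ v - 3 → lim ≤ (8/3)*v - 2
Before lim := v + v - 4: v ≠ 1 → (2/3)*v ≥ -2
Answer: WP = v ≠ 1 → (2/3)*v ≥ -2


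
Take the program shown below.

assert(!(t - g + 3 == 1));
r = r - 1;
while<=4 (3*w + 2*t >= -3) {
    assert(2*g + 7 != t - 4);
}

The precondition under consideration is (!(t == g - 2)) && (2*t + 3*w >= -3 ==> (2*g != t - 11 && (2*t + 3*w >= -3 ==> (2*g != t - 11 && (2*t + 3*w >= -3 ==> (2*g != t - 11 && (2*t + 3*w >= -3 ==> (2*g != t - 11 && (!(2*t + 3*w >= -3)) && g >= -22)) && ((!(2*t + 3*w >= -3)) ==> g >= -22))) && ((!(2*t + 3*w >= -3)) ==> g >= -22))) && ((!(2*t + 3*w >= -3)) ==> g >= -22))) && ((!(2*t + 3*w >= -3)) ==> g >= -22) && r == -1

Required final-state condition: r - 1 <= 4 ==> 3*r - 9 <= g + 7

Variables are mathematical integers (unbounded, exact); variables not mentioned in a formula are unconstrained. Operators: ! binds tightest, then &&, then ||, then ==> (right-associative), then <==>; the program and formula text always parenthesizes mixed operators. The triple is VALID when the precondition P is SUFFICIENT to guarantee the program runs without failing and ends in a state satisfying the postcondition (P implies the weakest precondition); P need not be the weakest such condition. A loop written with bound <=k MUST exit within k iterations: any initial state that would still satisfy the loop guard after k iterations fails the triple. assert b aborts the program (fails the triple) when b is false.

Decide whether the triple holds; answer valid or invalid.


Working backward. After the program, the postcondition r - 1 <= 4 ==> 3*r - 9 <= g + 7 must hold; in canonical form it is r <= 5 ==> 3*r <= g + 16.
Before the loop (bound <=4), unroll the exhaustion recursion (WP_0 = exit-now case; WP_j = one more guarded iteration, up to j = 4):
  WP_0: (!(2*t + 3*w >= -3)) && (r <= 5 ==> 3*r <= g + 16)
  WP_1: (2*t + 3*w >= -3 ==> (2*g != t - 11 && (!(2*t + 3*w >= -3)) && (r <= 5 ==> 3*r <= g + 16))) && ((!(2*t + 3*w >= -3)) ==> (r <= 5 ==> 3*r <= g + 16))
  WP_2: (2*t + 3*w >= -3 ==> (2*g != t - 11 && (2*t + 3*w >= -3 ==> (2*g != t - 11 && (!(2*t + 3*w >= -3)) && (r <= 5 ==> 3*r <= g + 16))) && ((!(2*t + 3*w >= -3)) ==> (r <= 5 ==> 3*r <= g + 16)))) && ((!(2*t + 3*w >= -3)) ==> (r <= 5 ==> 3*r <= g + 16))
  WP_3: (2*t + 3*w >= -3 ==> (2*g != t - 11 && (2*t + 3*w >= -3 ==> (2*g != t - 11 && (2*t + 3*w >= -3 ==> (2*g != t - 11 && (!(2*t + 3*w >= -3)) && (r <= 5 ==> 3*r <= g + 16))) && ((!(2*t + 3*w >= -3)) ==> (r <= 5 ==> 3*r <= g + 16)))) && ((!(2*t + 3*w >= -3)) ==> (r <= 5 ==> 3*r <= g + 16)))) && ((!(2*t + 3*w >= -3)) ==> (r <= 5 ==> 3*r <= g + 16))
  WP_4: (2*t + 3*w >= -3 ==> (2*g != t - 11 && (2*t + 3*w >= -3 ==> (2*g != t - 11 && (2*t + 3*w >= -3 ==> (2*g != t - 11 && (2*t + 3*w >= -3 ==> (2*g != t - 11 && (!(2*t + 3*w >= -3)) && (r <= 5 ==> 3*r <= g + 16))) && ((!(2*t + 3*w >= -3)) ==> (r <= 5 ==> 3*r <= g + 16)))) && ((!(2*t + 3*w >= -3)) ==> (r <= 5 ==> 3*r <= g + 16)))) && ((!(2*t + 3*w >= -3)) ==> (r <= 5 ==> 3*r <= g + 16)))) && ((!(2*t + 3*w >= -3)) ==> (r <= 5 ==> 3*r <= g + 16))
So before the loop: (2*t + 3*w >= -3 ==> (2*g != t - 11 && (2*t + 3*w >= -3 ==> (2*g != t - 11 && (2*t + 3*w >= -3 ==> (2*g != t - 11 && (2*t + 3*w >= -3 ==> (2*g != t - 11 && (!(2*t + 3*w >= -3)) && (r <= 5 ==> 3*r <= g + 16))) && ((!(2*t + 3*w >= -3)) ==> (r <= 5 ==> 3*r <= g + 16)))) && ((!(2*t + 3*w >= -3)) ==> (r <= 5 ==> 3*r <= g + 16)))) && ((!(2*t + 3*w >= -3)) ==> (r <= 5 ==> 3*r <= g + 16)))) && ((!(2*t + 3*w >= -3)) ==> (r <= 5 ==> 3*r <= g + 16))
Before r := r - 1: (2*t + 3*w >= -3 ==> (2*g != t - 11 && (2*t + 3*w >= -3 ==> (2*g != t - 11 && (2*t + 3*w >= -3 ==> (2*g != t - 11 && (2*t + 3*w >= -3 ==> (2*g != t - 11 && (!(2*t + 3*w >= -3)) && (r <= 6 ==> 3*r <= g + 19))) && ((!(2*t + 3*w >= -3)) ==> (r <= 6 ==> 3*r <= g + 19)))) && ((!(2*t + 3*w >= -3)) ==> (r <= 6 ==> 3*r <= g + 19)))) && ((!(2*t + 3*w >= -3)) ==> (r <= 6 ==> 3*r <= g + 19)))) && ((!(2*t + 3*w >= -3)) ==> (r <= 6 ==> 3*r <= g + 19))
Before assert !(t - g + 3 == 1): (!(t == g - 2)) && (2*t + 3*w >= -3 ==> (2*g != t - 11 && (2*t + 3*w >= -3 ==> (2*g != t - 11 && (2*t + 3*w >= -3 ==> (2*g != t - 11 && (2*t + 3*w >= -3 ==> (2*g != t - 11 && (!(2*t + 3*w >= -3)) && (r <= 6 ==> 3*r <= g + 19))) && ((!(2*t + 3*w >= -3)) ==> (r <= 6 ==> 3*r <= g + 19)))) && ((!(2*t + 3*w >= -3)) ==> (r <= 6 ==> 3*r <= g + 19)))) && ((!(2*t + 3*w >= -3)) ==> (r <= 6 ==> 3*r <= g + 19)))) && ((!(2*t + 3*w >= -3)) ==> (r <= 6 ==> 3*r <= g + 19))
The weakest precondition is (!(t == g - 2)) && (2*t + 3*w >= -3 ==> (2*g != t - 11 && (2*t + 3*w >= -3 ==> (2*g != t - 11 && (2*t + 3*w >= -3 ==> (2*g != t - 11 && (2*t + 3*w >= -3 ==> (2*g != t - 11 && (!(2*t + 3*w >= -3)) && (r <= 6 ==> 3*r <= g + 19))) && ((!(2*t + 3*w >= -3)) ==> (r <= 6 ==> 3*r <= g + 19)))) && ((!(2*t + 3*w >= -3)) ==> (r <= 6 ==> 3*r <= g + 19)))) && ((!(2*t + 3*w >= -3)) ==> (r <= 6 ==> 3*r <= g + 19)))) && ((!(2*t + 3*w >= -3)) ==> (r <= 6 ==> 3*r <= g + 19)).
Check whether (!(t == g - 2)) && (2*t + 3*w >= -3 ==> (2*g != t - 11 && (2*t + 3*w >= -3 ==> (2*g != t - 11 && (2*t + 3*w >= -3 ==> (2*g != t - 11 && (2*t + 3*w >= -3 ==> (2*g != t - 11 && (!(2*t + 3*w >= -3)) && g >= -22)) && ((!(2*t + 3*w >= -3)) ==> g >= -22))) && ((!(2*t + 3*w >= -3)) ==> g >= -22))) && ((!(2*t + 3*w >= -3)) ==> g >= -22))) && ((!(2*t + 3*w >= -3)) ==> g >= -22) && r == -1 implies it.
Every state satisfying the precondition satisfies the weakest precondition: the implication holds.
Answer: valid


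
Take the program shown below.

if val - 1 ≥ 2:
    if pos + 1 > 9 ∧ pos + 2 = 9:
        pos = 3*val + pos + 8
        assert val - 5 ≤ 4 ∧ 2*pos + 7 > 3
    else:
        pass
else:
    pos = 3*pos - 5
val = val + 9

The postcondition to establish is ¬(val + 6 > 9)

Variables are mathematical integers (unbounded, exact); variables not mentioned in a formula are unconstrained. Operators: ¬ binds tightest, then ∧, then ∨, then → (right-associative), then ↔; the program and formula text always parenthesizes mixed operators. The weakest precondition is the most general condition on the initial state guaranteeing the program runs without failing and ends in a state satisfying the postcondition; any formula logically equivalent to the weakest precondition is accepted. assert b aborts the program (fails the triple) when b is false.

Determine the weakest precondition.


Working backward. After the program, the postcondition ¬(val + 6 > 9) must hold; in canonical form it is ¬(val > 3).
Before val := val + 9: ¬(val > -6)
Then branch requires ((pos > 8 ∧ pos = 7) → (val ≤ 9 ∧ 2*pos + 6*val > -20 ∧ (¬(val > -6)))) ∧ ((¬(pos > 8 ∧ pos = 7)) → (¬(val > -6))); else branch requires ¬(val > -6).
Before the if: (val ≥ 3 → (((pos > 8 ∧ pos = 7) → (val ≤ 9 ∧ 2*pos + 6*val > -20 ∧ (¬(val > -6)))) ∧ ((¬(pos > 8 ∧ pos = 7)) → (¬(val > -6))))) ∧ ((¬(val ≥ 3)) → (¬(val > -6)))
Answer: WP = (val ≥ 3 → (((pos > 8 ∧ pos = 7) → (val ≤ 9 ∧ 2*pos + 6*val > -20 ∧ (¬(val > -6)))) ∧ ((¬(pos > 8 ∧ pos = 7)) → (¬(val > -6))))) ∧ ((¬(val ≥ 3)) → (¬(val > -6)))


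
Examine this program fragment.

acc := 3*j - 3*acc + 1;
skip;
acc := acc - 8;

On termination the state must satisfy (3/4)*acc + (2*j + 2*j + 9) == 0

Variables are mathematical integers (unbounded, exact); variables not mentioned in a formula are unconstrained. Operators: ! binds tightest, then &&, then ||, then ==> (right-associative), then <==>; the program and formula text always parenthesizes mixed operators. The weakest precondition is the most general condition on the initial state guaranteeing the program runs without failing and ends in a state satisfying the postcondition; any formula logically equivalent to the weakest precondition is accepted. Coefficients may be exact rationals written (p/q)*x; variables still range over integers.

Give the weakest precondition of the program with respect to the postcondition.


Working backward. After the program, the postcondition (3/4)*acc + (2*j + 2*j + 9) == 0 must hold; in canonical form it is (3/4)*acc + 4*j == -9.
Before acc := acc - 8: (3/4)*acc + 4*j == -3
Before skip: (3/4)*acc + 4*j == -3
Before acc := 3*j - 3*acc + 1: (25/4)*j == (9/4)*acc - 15/4
Answer: WP = (25/4)*j == (9/4)*acc - 15/4


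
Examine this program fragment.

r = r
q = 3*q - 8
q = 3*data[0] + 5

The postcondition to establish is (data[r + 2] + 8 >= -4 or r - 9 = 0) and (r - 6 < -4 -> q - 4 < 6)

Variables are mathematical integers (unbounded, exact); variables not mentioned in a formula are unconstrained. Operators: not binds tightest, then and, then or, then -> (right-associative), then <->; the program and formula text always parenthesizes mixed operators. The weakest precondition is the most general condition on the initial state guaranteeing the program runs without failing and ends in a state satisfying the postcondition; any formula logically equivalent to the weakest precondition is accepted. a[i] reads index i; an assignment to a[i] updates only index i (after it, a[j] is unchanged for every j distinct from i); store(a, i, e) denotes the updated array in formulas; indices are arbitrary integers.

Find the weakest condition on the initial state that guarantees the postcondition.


Working backward. After the program, the postcondition (data[r + 2] + 8 >= -4 or r - 9 = 0) and (r - 6 < -4 -> q - 4 < 6) must hold; in canonical form it is (data[r + 2] >= -12 or r = 9) and (r < 2 -> q < 10).
Before q := 3*data[0] + 5: (data[r + 2] >= -12 or r = 9) and (r < 2 -> 3*data[0] < 5)
Before q := 3*q - 8: (data[r + 2] >= -12 or r = 9) and (r < 2 -> 3*data[0] < 5)
Before r := r: (data[r + 2] >= -12 or r = 9) and (r < 2 -> 3*data[0] < 5)
Answer: WP = (data[r + 2] >= -12 or r = 9) and (r < 2 -> 3*data[0] < 5)


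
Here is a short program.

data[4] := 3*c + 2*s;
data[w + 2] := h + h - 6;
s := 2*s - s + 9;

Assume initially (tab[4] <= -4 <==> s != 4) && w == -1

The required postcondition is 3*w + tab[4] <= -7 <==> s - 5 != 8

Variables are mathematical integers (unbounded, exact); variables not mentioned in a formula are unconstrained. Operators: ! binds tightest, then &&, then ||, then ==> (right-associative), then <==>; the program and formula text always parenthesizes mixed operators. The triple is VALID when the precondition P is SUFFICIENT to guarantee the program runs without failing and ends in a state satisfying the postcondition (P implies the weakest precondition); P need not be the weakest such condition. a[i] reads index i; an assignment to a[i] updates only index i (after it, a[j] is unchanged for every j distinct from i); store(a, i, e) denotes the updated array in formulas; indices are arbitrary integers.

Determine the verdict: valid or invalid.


Working backward. After the program, the postcondition 3*w + tab[4] <= -7 <==> s - 5 != 8 must hold; in canonical form it is tab[4] + 3*w <= -7 <==> s != 13.
Before s := 2*s - s + 9: tab[4] + 3*w <= -7 <==> s != 4
Before data[w + 2] := h + h - 6: tab[4] + 3*w <= -7 <==> s != 4
Before data[4] := 3*c + 2*s: tab[4] + 3*w <= -7 <==> s != 4
The weakest precondition is tab[4] + 3*w <= -7 <==> s != 4.
Check whether (tab[4] <= -4 <==> s != 4) && w == -1 implies it.
Every state satisfying the precondition satisfies the weakest precondition: the implication holds.
Answer: valid


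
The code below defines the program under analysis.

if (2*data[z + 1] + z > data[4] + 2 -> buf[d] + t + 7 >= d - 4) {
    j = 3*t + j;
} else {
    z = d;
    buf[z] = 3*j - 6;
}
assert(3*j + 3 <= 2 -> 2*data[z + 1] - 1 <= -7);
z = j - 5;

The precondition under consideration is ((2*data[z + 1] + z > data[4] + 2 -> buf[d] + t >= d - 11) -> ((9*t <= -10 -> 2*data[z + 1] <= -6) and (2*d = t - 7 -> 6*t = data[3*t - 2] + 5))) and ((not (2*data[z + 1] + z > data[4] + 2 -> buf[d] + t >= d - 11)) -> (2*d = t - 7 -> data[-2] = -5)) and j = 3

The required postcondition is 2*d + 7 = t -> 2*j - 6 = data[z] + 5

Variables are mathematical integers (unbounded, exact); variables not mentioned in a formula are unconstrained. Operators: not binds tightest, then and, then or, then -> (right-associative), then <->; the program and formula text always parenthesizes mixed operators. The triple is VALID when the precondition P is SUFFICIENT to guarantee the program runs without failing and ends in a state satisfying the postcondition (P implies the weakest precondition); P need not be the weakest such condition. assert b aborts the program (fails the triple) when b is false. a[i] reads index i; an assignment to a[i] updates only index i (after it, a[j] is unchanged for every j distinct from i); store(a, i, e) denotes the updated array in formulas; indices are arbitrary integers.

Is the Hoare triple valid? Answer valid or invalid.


Working backward. After the program, the postcondition 2*d + 7 = t -> 2*j - 6 = data[z] + 5 must hold; in canonical form it is 2*d = t - 7 -> 2*j = data[z] + 11.
Before z := j - 5: 2*d = t - 7 -> 2*j = data[j - 5] + 11
Before assert 3*j + 3 <= 2 -> 2*data[z + 1] - 1 <= -7: (3*j <= -1 -> 2*data[z + 1] <= -6) and (2*d = t - 7 -> 2*j = data[j - 5] + 11)
Then branch requires (3*j + 9*t <= -1 -> 2*data[z + 1] <= -6) and (2*d = t - 7 -> 2*j + 6*t = data[j + 3*t - 5] + 11); else branch requires (3*j <= -1 -> 2*data[d + 1] <= -6) and (2*d = t - 7 -> 2*j = data[j - 5] + 11).
Before the if: ((2*data[z + 1] + z > data[4] + 2 -> buf[d] + t >= d - 11) -> ((3*j + 9*t <= -1 -> 2*data[z + 1] <= -6) and (2*d = t - 7 -> 2*j + 6*t = data[j + 3*t - 5] + 11))) and ((not (2*data[z + 1] + z > data[4] + 2 -> buf[d] + t >= d - 11)) -> ((3*j <= -1 -> 2*data[d + 1] <= -6) and (2*d = t - 7 -> 2*j = data[j - 5] + 11)))
The weakest precondition is ((2*data[z + 1] + z > data[4] + 2 -> buf[d] + t >= d - 11) -> ((3*j + 9*t <= -1 -> 2*data[z + 1] <= -6) and (2*d = t - 7 -> 2*j + 6*t = data[j + 3*t - 5] + 11))) and ((not (2*data[z + 1] + z > data[4] + 2 -> buf[d] + t >= d - 11)) -> ((3*j <= -1 -> 2*data[d + 1] <= -6) and (2*d = t - 7 -> 2*j = data[j - 5] + 11))).
Check whether ((2*data[z + 1] + z > data[4] + 2 -> buf[d] + t >= d - 11) -> ((9*t <= -10 -> 2*data[z + 1] <= -6) and (2*d = t - 7 -> 6*t = data[3*t - 2] + 5))) and ((not (2*data[z + 1] + z > data[4] + 2 -> buf[d] + t >= d - 11)) -> (2*d = t - 7 -> data[-2] = -5)) and j = 3 implies it.
Every state satisfying the precondition satisfies the weakest precondition: the implication holds.
Answer: valid


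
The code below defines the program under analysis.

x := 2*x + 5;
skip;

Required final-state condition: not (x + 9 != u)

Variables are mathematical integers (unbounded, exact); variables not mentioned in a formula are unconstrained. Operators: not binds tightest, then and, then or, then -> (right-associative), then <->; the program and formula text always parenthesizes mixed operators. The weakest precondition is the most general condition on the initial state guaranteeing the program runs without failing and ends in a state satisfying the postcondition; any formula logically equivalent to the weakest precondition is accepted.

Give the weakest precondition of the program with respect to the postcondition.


Working backward. After the program, the postcondition not (x + 9 != u) must hold; in canonical form it is not (x != u - 9).
Before skip: not (x != u - 9)
Before x := 2*x + 5: not (2*x != u - 14)
Answer: WP = not (2*x != u - 14)


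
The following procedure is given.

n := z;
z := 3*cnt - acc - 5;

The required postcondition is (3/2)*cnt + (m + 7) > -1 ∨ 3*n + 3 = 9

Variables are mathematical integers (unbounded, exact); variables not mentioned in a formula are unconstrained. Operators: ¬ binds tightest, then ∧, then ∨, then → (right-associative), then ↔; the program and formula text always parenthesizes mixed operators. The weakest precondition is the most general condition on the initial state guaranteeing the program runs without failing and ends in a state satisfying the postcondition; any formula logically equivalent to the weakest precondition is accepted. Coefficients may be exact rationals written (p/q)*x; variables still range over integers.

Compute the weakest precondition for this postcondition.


Working backward. After the program, the postcondition (3/2)*cnt + (m + 7) > -1 ∨ 3*n + 3 = 9 must hold; in canonical form it is (3/2)*cnt + m > -8 ∨ 3*n = 6.
Before z := 3*cnt - acc - 5: (3/2)*cnt + m > -8 ∨ 3*n = 6
Before n := z: (3/2)*cnt + m > -8 ∨ 3*z = 6
Answer: WP = (3/2)*cnt + m > -8 ∨ 3*z = 6


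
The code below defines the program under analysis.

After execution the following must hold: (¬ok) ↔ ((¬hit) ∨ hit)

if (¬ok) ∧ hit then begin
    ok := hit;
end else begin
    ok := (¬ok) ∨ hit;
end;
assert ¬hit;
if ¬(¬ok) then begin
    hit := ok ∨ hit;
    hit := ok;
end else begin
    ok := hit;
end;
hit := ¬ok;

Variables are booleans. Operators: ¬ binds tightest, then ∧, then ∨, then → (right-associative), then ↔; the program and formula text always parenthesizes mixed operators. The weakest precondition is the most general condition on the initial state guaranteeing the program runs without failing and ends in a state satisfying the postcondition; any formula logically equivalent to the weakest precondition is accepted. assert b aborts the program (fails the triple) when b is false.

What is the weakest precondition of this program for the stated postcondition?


Working backward. After the program, the postcondition (¬ok) ↔ ((¬hit) ∨ hit) must hold; in canonical form it is ¬ok.
Before hit := ¬ok: ¬ok
Then branch requires ¬ok; else branch requires ¬hit.
Before the if: (ok → (¬ok)) ∧ ((¬ok) → (¬hit))
Before assert ¬hit: (¬hit) ∧ (ok → (¬ok)) ∧ ((¬ok) → (¬hit))
Then branch requires (¬hit) ∧ (hit → (¬hit)); else branch requires (¬hit) ∧ (((¬ok) ∨ hit) → (¬((¬ok) ∨ hit))) ∧ ((¬((¬ok) ∨ hit)) → (¬hit)).
Before the if: (((¬ok) ∧ hit) → ((¬hit) ∧ (hit → (¬hit)))) ∧ ((¬((¬ok) ∧ hit)) → ((¬hit) ∧ (((¬ok) ∨ hit) → (¬((¬ok) ∨ hit))) ∧ ((¬((¬ok) ∨ hit)) → (¬hit))))
Answer: WP = (((¬ok) ∧ hit) → ((¬hit) ∧ (hit → (¬hit)))) ∧ ((¬((¬ok) ∧ hit)) → ((¬hit) ∧ (((¬ok) ∨ hit) → (¬((¬ok) ∨ hit))) ∧ ((¬((¬ok) ∨ hit)) → (¬hit))))


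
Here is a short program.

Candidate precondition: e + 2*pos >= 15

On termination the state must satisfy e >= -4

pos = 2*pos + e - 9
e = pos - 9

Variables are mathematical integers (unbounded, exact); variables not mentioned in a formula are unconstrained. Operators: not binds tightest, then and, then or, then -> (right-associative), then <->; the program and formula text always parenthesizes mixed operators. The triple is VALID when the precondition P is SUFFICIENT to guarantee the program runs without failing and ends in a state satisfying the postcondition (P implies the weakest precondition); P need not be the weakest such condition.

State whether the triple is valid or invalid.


Working backward. After the program, e >= -4 must hold.
Before e := pos - 9: pos >= 5
Before pos := 2*pos + e - 9: e + 2*pos >= 14
The weakest precondition is e + 2*pos >= 14.
Check whether e + 2*pos >= 15 implies it.
Every state satisfying the precondition satisfies the weakest precondition: the implication holds.
Answer: valid


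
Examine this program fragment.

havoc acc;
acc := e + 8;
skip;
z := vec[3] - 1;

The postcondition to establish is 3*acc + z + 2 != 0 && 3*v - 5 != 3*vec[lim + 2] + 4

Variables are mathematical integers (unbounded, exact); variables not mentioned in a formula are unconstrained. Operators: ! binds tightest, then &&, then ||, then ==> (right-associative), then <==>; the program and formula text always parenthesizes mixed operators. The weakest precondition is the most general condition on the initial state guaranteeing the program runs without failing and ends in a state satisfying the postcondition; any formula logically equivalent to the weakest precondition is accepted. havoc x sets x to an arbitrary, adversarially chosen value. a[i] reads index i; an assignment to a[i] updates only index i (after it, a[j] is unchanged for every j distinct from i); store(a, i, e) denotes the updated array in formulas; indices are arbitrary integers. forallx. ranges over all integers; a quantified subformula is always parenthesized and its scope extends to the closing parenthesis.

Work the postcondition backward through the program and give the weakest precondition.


Working backward. After the program, the postcondition 3*acc + z + 2 != 0 && 3*v - 5 != 3*vec[lim + 2] + 4 must hold; in canonical form it is 3*acc + z != -2 && 3*v != 3*vec[lim + 2] + 9.
Before z := vec[3] - 1: vec[3] + 3*acc != -1 && 3*v != 3*vec[lim + 2] + 9
Before skip: vec[3] + 3*acc != -1 && 3*v != 3*vec[lim + 2] + 9
Before acc := e + 8: vec[3] + 3*e != -25 && 3*v != 3*vec[lim + 2] + 9
Before havoc acc: vec[3] + 3*e != -25 && 3*v != 3*vec[lim + 2] + 9
Answer: WP = vec[3] + 3*e != -25 && 3*v != 3*vec[lim + 2] + 9


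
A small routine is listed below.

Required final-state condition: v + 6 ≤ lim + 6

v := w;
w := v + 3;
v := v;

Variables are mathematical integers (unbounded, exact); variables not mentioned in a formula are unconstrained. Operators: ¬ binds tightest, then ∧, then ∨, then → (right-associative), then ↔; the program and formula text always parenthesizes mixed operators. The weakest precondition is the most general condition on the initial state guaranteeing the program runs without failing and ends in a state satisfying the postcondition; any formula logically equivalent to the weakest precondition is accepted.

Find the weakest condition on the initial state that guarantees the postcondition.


Working backward. After the program, the postcondition v + 6 ≤ lim + 6 must hold; in canonical form it is v ≤ lim.
Before v := v: v ≤ lim
Before w := v + 3: v ≤ lim
Before v := w: w ≤ lim
Answer: WP = w ≤ lim


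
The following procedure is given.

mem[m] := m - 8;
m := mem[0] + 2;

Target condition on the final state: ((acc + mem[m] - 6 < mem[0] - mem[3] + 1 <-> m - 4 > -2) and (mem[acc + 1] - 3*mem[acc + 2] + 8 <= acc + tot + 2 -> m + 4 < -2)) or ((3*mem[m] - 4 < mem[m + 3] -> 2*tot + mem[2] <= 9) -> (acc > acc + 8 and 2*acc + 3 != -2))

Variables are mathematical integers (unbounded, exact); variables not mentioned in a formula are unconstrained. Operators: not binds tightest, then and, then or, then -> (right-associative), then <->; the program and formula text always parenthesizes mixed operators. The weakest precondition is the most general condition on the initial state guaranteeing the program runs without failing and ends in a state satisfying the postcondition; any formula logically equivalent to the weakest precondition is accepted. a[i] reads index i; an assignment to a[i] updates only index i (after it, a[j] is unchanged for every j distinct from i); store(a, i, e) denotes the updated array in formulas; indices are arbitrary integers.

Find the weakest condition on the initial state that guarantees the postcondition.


Working backward. After the program, the postcondition ((acc + mem[m] - 6 < mem[0] - mem[3] + 1 <-> m - 4 > -2) and (mem[acc + 1] - 3*mem[acc + 2] + 8 <= acc + tot + 2 -> m + 4 < -2)) or ((3*mem[m] - 4 < mem[m + 3] -> 2*tot + mem[2] <= 9) -> (acc > acc + 8 and 2*acc + 3 != -2)) must hold; in canonical form it is ((mem[3] + mem[m] + acc < mem[0] + 7 <-> m > 2) and (mem[acc + 1] <= 3*mem[acc + 2] + acc + tot - 6 -> m < -6)) or (not (3*mem[m] < mem[m + 3] + 4 -> mem[2] + 2*tot <= 9)).
Before m := mem[0] + 2: ((mem[mem[0] + 2] + mem[3] + acc < mem[0] + 7 <-> mem[0] > 0) and (mem[acc + 1] <= 3*mem[acc + 2] + acc + tot - 6 -> mem[0] < -8)) or (not (3*mem[mem[0] + 2] < mem[mem[0] + 5] + 4 -> mem[2] + 2*tot <= 9))
Before mem[m] := m - 8: ((store(mem, m, m - 8)[store(mem, m, m - 8)[0] + 2] + store(mem, m, m - 8)[3] + acc < store(mem, m, m - 8)[0] + 7 <-> store(mem, m, m - 8)[0] > 0) and (store(mem, m, m - 8)[acc + 1] <= 3*store(mem, m, m - 8)[acc + 2] + acc + tot - 6 -> store(mem, m, m - 8)[0] < -8)) or (not (3*store(mem, m, m - 8)[store(mem, m, m - 8)[0] + 2] < store(mem, m, m - 8)[store(mem, m, m - 8)[0] + 5] + 4 -> store(mem, m, m - 8)[2] + 2*tot <= 9))
Answer: WP = ((store(mem, m, m - 8)[store(mem, m, m - 8)[0] + 2] + store(mem, m, m - 8)[3] + acc < store(mem, m, m - 8)[0] + 7 <-> store(mem, m, m - 8)[0] > 0) and (store(mem, m, m - 8)[acc + 1] <= 3*store(mem, m, m - 8)[acc + 2] + acc + tot - 6 -> store(mem, m, m - 8)[0] < -8)) or (not (3*store(mem, m, m - 8)[store(mem, m, m - 8)[0] + 2] < store(mem, m, m - 8)[store(mem, m, m - 8)[0] + 5] + 4 -> store(mem, m, m - 8)[2] + 2*tot <= 9))


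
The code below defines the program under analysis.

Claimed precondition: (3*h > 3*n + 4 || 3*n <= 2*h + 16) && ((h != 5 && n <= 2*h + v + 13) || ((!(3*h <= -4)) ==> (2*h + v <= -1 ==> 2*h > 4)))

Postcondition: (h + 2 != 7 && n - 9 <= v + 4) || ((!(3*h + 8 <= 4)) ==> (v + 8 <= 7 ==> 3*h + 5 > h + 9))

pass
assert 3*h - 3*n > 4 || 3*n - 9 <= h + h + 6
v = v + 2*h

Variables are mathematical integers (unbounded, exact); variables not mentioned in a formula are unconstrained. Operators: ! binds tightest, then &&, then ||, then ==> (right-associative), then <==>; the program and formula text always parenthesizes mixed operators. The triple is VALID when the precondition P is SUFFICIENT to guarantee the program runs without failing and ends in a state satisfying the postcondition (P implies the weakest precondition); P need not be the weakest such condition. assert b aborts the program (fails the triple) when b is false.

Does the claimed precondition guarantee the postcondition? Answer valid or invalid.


Working backward. After the program, the postcondition (h + 2 != 7 && n - 9 <= v + 4) || ((!(3*h + 8 <= 4)) ==> (v + 8 <= 7 ==> 3*h + 5 > h + 9)) must hold; in canonical form it is (h != 5 && n <= v + 13) || ((!(3*h <= -4)) ==> (v <= -1 ==> 2*h > 4)).
Before v := v + 2*h: (h != 5 && n <= 2*h + v + 13) || ((!(3*h <= -4)) ==> (2*h + v <= -1 ==> 2*h > 4))
Before assert 3*h - 3*n > 4 || 3*n - 9 <= h + h + 6: (3*h > 3*n + 4 || 3*n <= 2*h + 15) && ((h != 5 && n <= 2*h + v + 13) || ((!(3*h <= -4)) ==> (2*h + v <= -1 ==> 2*h > 4)))
Before skip: (3*h > 3*n + 4 || 3*n <= 2*h + 15) && ((h != 5 && n <= 2*h + v + 13) || ((!(3*h <= -4)) ==> (2*h + v <= -1 ==> 2*h > 4)))
The weakest precondition is (3*h > 3*n + 4 || 3*n <= 2*h + 15) && ((h != 5 && n <= 2*h + v + 13) || ((!(3*h <= -4)) ==> (2*h + v <= -1 ==> 2*h > 4))).
Check whether (3*h > 3*n + 4 || 3*n <= 2*h + 16) && ((h != 5 && n <= 2*h + v + 13) || ((!(3*h <= -4)) ==> (2*h + v <= -1 ==> 2*h > 4))) implies it.
Countermodel: at the initial state h = 4, n = 8, v = 0, the precondition holds but the weakest precondition fails.
Answer: invalid


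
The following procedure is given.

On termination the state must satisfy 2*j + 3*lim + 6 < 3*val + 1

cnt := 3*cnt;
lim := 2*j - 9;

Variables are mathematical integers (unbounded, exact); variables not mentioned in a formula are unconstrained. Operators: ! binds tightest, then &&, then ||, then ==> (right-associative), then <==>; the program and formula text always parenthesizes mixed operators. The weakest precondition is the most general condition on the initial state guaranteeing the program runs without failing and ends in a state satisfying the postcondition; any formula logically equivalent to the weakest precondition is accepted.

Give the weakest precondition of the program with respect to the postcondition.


Working backward. After the program, the postcondition 2*j + 3*lim + 6 < 3*val + 1 must hold; in canonical form it is 2*j + 3*lim < 3*val - 5.
Before lim := 2*j - 9: 8*j < 3*val + 22
Before cnt := 3*cnt: 8*j < 3*val + 22
Answer: WP = 8*j < 3*val + 22


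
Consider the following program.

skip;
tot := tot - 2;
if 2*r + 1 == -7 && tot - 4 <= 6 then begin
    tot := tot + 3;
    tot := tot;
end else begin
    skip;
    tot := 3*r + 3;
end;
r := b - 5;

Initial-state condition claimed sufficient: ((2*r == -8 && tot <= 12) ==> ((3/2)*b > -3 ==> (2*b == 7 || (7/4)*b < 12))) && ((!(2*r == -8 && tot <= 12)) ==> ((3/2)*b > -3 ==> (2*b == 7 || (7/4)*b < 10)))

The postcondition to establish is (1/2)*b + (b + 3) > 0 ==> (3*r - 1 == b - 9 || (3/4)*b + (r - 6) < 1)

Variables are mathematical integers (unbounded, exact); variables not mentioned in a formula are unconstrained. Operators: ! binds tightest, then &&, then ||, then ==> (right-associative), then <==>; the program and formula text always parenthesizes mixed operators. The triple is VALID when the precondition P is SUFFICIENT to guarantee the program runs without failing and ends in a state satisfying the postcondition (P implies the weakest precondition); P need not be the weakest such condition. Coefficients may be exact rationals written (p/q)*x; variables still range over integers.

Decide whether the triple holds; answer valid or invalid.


Working backward. After the program, the postcondition (1/2)*b + (b + 3) > 0 ==> (3*r - 1 == b - 9 || (3/4)*b + (r - 6) < 1) must hold; in canonical form it is (3/2)*b > -3 ==> (3*r == b - 8 || (3/4)*b + r < 7).
Before r := b - 5: (3/2)*b > -3 ==> (2*b == 7 || (7/4)*b < 12)
Then branch requires (3/2)*b > -3 ==> (2*b == 7 || (7/4)*b < 12); else branch requires (3/2)*b > -3 ==> (2*b == 7 || (7/4)*b < 12).
Before the if: ((2*r == -8 && tot <= 10) ==> ((3/2)*b > -3 ==> (2*b == 7 || (7/4)*b < 12))) && ((!(2*r == -8 && tot <= 10)) ==> ((3/2)*b > -3 ==> (2*b == 7 || (7/4)*b < 12)))
Before tot := tot - 2: ((2*r == -8 && tot <= 12) ==> ((3/2)*b > -3 ==> (2*b == 7 || (7/4)*b < 12))) && ((!(2*r == -8 && tot <= 12)) ==> ((3/2)*b > -3 ==> (2*b == 7 || (7/4)*b < 12)))
Before skip: ((2*r == -8 && tot <= 12) ==> ((3/2)*b > -3 ==> (2*b == 7 || (7/4)*b < 12))) && ((!(2*r == -8 && tot <= 12)) ==> ((3/2)*b > -3 ==> (2*b == 7 || (7/4)*b < 12)))
The weakest precondition is ((2*r == -8 && tot <= 12) ==> ((3/2)*b > -3 ==> (2*b == 7 || (7/4)*b < 12))) && ((!(2*r == -8 && tot <= 12)) ==> ((3/2)*b > -3 ==> (2*b == 7 || (7/4)*b < 12))).
Check whether ((2*r == -8 && tot <= 12) ==> ((3/2)*b > -3 ==> (2*b == 7 || (7/4)*b < 12))) && ((!(2*r == -8 && tot <= 12)) ==> ((3/2)*b > -3 ==> (2*b == 7 || (7/4)*b < 10))) implies it.
Every state satisfying the precondition satisfies the weakest precondition: the implication holds.
Answer: valid
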